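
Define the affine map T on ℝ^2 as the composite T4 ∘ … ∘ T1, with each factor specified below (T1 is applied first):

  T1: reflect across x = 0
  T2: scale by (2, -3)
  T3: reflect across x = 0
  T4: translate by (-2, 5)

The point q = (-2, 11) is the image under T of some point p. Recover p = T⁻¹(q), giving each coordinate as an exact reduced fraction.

T1 = [-1 0 0; 0 1 0; 0 0 1]
T2·T1 = [-2 0 0; 0 -3 0; 0 0 1]
T3·…·T1 = [2 0 0; 0 -3 0; 0 0 1]
T4·…·T1 = [2 0 -2; 0 -3 5; 0 0 1]
det M = -6; M⁻¹ = [1/2 0 1; 0 -1/3 5/3; 0 0 1]
M⁻¹ · (-2, 11)ᵀ = (0, -2)ᵀ

p = (0, -2)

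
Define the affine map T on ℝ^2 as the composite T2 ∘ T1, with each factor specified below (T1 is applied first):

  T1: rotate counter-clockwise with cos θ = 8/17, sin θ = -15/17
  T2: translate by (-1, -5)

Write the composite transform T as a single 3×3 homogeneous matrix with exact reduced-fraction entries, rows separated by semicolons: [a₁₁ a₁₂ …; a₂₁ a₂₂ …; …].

T1 = [8/17 15/17 0; -15/17 8/17 0; 0 0 1]
T2·T1 = [8/17 15/17 -1; -15/17 8/17 -5; 0 0 1]

T = [8/17 15/17 -1; -15/17 8/17 -5; 0 0 1]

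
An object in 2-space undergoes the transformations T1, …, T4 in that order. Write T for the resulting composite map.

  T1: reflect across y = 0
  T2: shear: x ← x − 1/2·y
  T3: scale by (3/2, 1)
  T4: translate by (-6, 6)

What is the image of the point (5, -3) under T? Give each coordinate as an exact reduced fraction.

T1 reflect across y = 0: (5, -3) → (5, 3)
T2 shear: x ← x − 1/2·y: (5, 3) → (7/2, 3)
T3 scale by (3/2, 1): (7/2, 3) → (21/4, 3)
T4 translate by (-6, 6): (21/4, 3) → (-3/4, 9)

T(p) = (-3/4, 9)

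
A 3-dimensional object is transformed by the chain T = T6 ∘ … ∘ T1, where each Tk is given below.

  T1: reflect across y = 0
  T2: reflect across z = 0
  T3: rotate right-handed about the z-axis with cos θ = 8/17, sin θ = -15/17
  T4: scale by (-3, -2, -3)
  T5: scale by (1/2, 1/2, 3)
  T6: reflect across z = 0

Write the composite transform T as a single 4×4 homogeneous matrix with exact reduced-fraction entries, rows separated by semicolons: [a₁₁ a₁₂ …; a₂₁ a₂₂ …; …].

T = [-12/17 45/34 0 0; 15/17 8/17 0 0; 0 0 -9 0; 0 0 0 1]

T1 = [1 0 0 0; 0 -1 0 0; 0 0 1 0; 0 0 0 1]
T2·T1 = [1 0 0 0; 0 -1 0 0; 0 0 -1 0; 0 0 0 1]
T3·…·T1 = [8/17 -15/17 0 0; -15/17 -8/17 0 0; 0 0 -1 0; 0 0 0 1]
T4·…·T1 = [-24/17 45/17 0 0; 30/17 16/17 0 0; 0 0 3 0; 0 0 0 1]
T5·…·T1 = [-12/17 45/34 0 0; 15/17 8/17 0 0; 0 0 9 0; 0 0 0 1]
T6·…·T1 = [-12/17 45/34 0 0; 15/17 8/17 0 0; 0 0 -9 0; 0 0 0 1]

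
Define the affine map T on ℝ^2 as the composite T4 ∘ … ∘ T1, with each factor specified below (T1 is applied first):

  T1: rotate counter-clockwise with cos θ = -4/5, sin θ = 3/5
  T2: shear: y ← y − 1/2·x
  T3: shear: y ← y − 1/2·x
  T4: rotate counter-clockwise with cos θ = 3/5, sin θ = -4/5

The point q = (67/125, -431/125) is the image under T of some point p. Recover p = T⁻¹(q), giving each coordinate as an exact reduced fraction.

p = (-8/5, -3)

T1 = [-4/5 -3/5 0; 3/5 -4/5 0; 0 0 1]
T2·T1 = [-4/5 -3/5 0; 1 -1/2 0; 0 0 1]
T3·…·T1 = [-4/5 -3/5 0; 7/5 -1/5 0; 0 0 1]
T4·…·T1 = [16/25 -13/25 0; 37/25 9/25 0; 0 0 1]
det M = 1; M⁻¹ = [9/25 13/25 0; -37/25 16/25 0; 0 0 1]
M⁻¹ · (67/125, -431/125)ᵀ = (-8/5, -3)ᵀ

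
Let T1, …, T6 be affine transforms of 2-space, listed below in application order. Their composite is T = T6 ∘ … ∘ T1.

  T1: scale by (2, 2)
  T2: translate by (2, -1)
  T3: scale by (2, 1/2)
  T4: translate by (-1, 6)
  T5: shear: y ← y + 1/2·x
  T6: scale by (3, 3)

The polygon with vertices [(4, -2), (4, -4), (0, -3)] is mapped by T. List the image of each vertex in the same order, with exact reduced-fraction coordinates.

image vertices: (57, 39), (57, 33), (9, 12)

T1 scale by (2, 2): (4, -2) → (8, -4); (4, -4) → (8, -8); (0, -3) → (0, -6)
T2 translate by (2, -1): (8, -4) → (10, -5); (8, -8) → (10, -9); (0, -6) → (2, -7)
T3 scale by (2, 1/2): (10, -5) → (20, -5/2); (10, -9) → (20, -9/2); (2, -7) → (4, -7/2)
T4 translate by (-1, 6): (20, -5/2) → (19, 7/2); (20, -9/2) → (19, 3/2); (4, -7/2) → (3, 5/2)
T5 shear: y ← y + 1/2·x: (19, 7/2) → (19, 13); (19, 3/2) → (19, 11); (3, 5/2) → (3, 4)
T6 scale by (3, 3): (19, 13) → (57, 39); (19, 11) → (57, 33); (3, 4) → (9, 12)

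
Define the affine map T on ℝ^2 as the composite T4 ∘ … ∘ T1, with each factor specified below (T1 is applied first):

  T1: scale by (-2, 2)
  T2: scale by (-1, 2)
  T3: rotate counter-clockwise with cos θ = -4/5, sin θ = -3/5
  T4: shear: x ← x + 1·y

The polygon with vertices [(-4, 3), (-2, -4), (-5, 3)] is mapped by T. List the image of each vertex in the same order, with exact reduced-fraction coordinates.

image vertices: (44/5, -24/5), (44/5, 76/5), (58/5, -18/5)

T1 scale by (-2, 2): (-4, 3) → (8, 6); (-2, -4) → (4, -8); (-5, 3) → (10, 6)
T2 scale by (-1, 2): (8, 6) → (-8, 12); (4, -8) → (-4, -16); (10, 6) → (-10, 12)
T3 rotate counter-clockwise with cos θ = -4/5, sin θ = -3/5: (-8, 12) → (68/5, -24/5); (-4, -16) → (-32/5, 76/5); (-10, 12) → (76/5, -18/5)
T4 shear: x ← x + 1·y: (68/5, -24/5) → (44/5, -24/5); (-32/5, 76/5) → (44/5, 76/5); (76/5, -18/5) → (58/5, -18/5)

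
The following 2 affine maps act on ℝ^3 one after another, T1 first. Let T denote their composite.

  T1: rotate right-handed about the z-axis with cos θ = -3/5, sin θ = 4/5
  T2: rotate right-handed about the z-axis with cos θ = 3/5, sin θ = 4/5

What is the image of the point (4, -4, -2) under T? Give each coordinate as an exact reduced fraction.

T(p) = (-4, 4, -2)

T1 rotate right-handed about the z-axis with cos θ = -3/5, sin θ = 4/5: (4, -4, -2) → (4/5, 28/5, -2)
T2 rotate right-handed about the z-axis with cos θ = 3/5, sin θ = 4/5: (4/5, 28/5, -2) → (-4, 4, -2)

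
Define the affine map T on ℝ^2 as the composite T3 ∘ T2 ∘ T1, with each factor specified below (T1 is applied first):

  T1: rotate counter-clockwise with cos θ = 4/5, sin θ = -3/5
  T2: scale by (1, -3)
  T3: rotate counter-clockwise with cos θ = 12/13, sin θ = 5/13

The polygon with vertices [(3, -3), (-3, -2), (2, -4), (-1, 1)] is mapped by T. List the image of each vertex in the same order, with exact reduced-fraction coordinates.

image vertices: (-279/65, 771/65), (-201/65, -126/65), (-378/65, 772/65), (93/65, -257/65)

T1 rotate counter-clockwise with cos θ = 4/5, sin θ = -3/5: (3, -3) → (3/5, -21/5); (-3, -2) → (-18/5, 1/5); (2, -4) → (-4/5, -22/5); (-1, 1) → (-1/5, 7/5)
T2 scale by (1, -3): (3/5, -21/5) → (3/5, 63/5); (-18/5, 1/5) → (-18/5, -3/5); (-4/5, -22/5) → (-4/5, 66/5); (-1/5, 7/5) → (-1/5, -21/5)
T3 rotate counter-clockwise with cos θ = 12/13, sin θ = 5/13: (3/5, 63/5) → (-279/65, 771/65); (-18/5, -3/5) → (-201/65, -126/65); (-4/5, 66/5) → (-378/65, 772/65); (-1/5, -21/5) → (93/65, -257/65)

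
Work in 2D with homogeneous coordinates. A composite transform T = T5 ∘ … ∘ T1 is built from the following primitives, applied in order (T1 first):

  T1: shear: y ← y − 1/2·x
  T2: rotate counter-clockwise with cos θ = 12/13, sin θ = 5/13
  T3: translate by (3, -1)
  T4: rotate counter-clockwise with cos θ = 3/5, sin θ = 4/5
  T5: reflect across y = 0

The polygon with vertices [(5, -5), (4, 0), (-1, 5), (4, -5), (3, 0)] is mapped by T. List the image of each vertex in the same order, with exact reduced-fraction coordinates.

image vertices: (111/10, -24/5), (359/65, -337/65), (-387/130, -142/65), (674/65, -257/65), (623/130, -282/65)

T1 shear: y ← y − 1/2·x: (5, -5) → (5, -15/2); (4, 0) → (4, -2); (-1, 5) → (-1, 11/2); (4, -5) → (4, -7); (3, 0) → (3, -3/2)
T2 rotate counter-clockwise with cos θ = 12/13, sin θ = 5/13: (5, -15/2) → (15/2, -5); (4, -2) → (58/13, -4/13); (-1, 11/2) → (-79/26, 61/13); (4, -7) → (83/13, -64/13); (3, -3/2) → (87/26, -3/13)
T3 translate by (3, -1): (15/2, -5) → (21/2, -6); (58/13, -4/13) → (97/13, -17/13); (-79/26, 61/13) → (-1/26, 48/13); (83/13, -64/13) → (122/13, -77/13); (87/26, -3/13) → (165/26, -16/13)
T4 rotate counter-clockwise with cos θ = 3/5, sin θ = 4/5: (21/2, -6) → (111/10, 24/5); (97/13, -17/13) → (359/65, 337/65); (-1/26, 48/13) → (-387/130, 142/65); (122/13, -77/13) → (674/65, 257/65); (165/26, -16/13) → (623/130, 282/65)
T5 reflect across y = 0: (111/10, 24/5) → (111/10, -24/5); (359/65, 337/65) → (359/65, -337/65); (-387/130, 142/65) → (-387/130, -142/65); (674/65, 257/65) → (674/65, -257/65); (623/130, 282/65) → (623/130, -282/65)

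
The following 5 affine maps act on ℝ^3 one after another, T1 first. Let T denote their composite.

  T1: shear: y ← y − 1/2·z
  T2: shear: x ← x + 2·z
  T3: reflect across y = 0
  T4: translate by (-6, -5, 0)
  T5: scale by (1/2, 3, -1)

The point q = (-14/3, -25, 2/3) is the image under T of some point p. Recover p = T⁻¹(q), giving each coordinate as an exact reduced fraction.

T1 = [1 0 0 0; 0 1 -1/2 0; 0 0 1 0; 0 0 0 1]
T2·T1 = [1 0 2 0; 0 1 -1/2 0; 0 0 1 0; 0 0 0 1]
T3·…·T1 = [1 0 2 0; 0 -1 1/2 0; 0 0 1 0; 0 0 0 1]
T4·…·T1 = [1 0 2 -6; 0 -1 1/2 -5; 0 0 1 0; 0 0 0 1]
T5·…·T1 = [1/2 0 1 -3; 0 -3 3/2 -15; 0 0 -1 0; 0 0 0 1]
det M = 3/2; M⁻¹ = [2 0 2 6; 0 -1/3 -1/2 -5; 0 0 -1 0; 0 0 0 1]
M⁻¹ · (-14/3, -25, 2/3)ᵀ = (-2, 3, -2/3)ᵀ

p = (-2, 3, -2/3)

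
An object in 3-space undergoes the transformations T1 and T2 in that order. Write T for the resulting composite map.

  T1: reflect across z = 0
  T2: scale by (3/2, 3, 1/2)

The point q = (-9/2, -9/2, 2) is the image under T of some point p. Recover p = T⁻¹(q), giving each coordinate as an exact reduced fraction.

p = (-3, -3/2, -4)

T1 = [1 0 0 0; 0 1 0 0; 0 0 -1 0; 0 0 0 1]
T2·T1 = [3/2 0 0 0; 0 3 0 0; 0 0 -1/2 0; 0 0 0 1]
det M = -9/4; M⁻¹ = [2/3 0 0 0; 0 1/3 0 0; 0 0 -2 0; 0 0 0 1]
M⁻¹ · (-9/2, -9/2, 2)ᵀ = (-3, -3/2, -4)ᵀ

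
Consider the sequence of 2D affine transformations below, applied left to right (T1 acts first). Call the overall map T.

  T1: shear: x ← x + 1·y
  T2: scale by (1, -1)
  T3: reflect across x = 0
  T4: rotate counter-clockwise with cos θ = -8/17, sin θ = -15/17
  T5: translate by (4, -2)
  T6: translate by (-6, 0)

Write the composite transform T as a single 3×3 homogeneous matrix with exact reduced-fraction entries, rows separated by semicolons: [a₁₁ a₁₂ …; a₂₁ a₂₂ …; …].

T1 = [1 1 0; 0 1 0; 0 0 1]
T2·T1 = [1 1 0; 0 -1 0; 0 0 1]
T3·…·T1 = [-1 -1 0; 0 -1 0; 0 0 1]
T4·…·T1 = [8/17 -7/17 0; 15/17 23/17 0; 0 0 1]
T5·…·T1 = [8/17 -7/17 4; 15/17 23/17 -2; 0 0 1]
T6·…·T1 = [8/17 -7/17 -2; 15/17 23/17 -2; 0 0 1]

T = [8/17 -7/17 -2; 15/17 23/17 -2; 0 0 1]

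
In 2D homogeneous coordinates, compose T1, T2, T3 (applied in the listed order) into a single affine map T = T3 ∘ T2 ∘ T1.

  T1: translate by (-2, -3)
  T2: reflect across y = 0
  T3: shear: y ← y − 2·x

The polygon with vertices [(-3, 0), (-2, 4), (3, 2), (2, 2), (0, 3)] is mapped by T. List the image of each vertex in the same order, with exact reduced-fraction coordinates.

T1 translate by (-2, -3): (-3, 0) → (-5, -3); (-2, 4) → (-4, 1); (3, 2) → (1, -1); (2, 2) → (0, -1); (0, 3) → (-2, 0)
T2 reflect across y = 0: (-5, -3) → (-5, 3); (-4, 1) → (-4, -1); (1, -1) → (1, 1); (0, -1) → (0, 1); (-2, 0) → (-2, 0)
T3 shear: y ← y − 2·x: (-5, 3) → (-5, 13); (-4, -1) → (-4, 7); (1, 1) → (1, -1); (0, 1) → (0, 1); (-2, 0) → (-2, 4)

image vertices: (-5, 13), (-4, 7), (1, -1), (0, 1), (-2, 4)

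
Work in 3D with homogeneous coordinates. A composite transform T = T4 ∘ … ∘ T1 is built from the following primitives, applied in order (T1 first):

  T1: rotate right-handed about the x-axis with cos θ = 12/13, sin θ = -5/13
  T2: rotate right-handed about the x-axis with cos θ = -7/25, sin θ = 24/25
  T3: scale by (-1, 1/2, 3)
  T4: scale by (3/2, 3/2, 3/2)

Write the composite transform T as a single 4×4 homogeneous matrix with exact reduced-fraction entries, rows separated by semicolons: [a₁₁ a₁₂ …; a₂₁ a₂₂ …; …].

T = [-3/2 0 0 0; 0 27/325 -969/1300 0; 0 2907/650 162/325 0; 0 0 0 1]

T1 = [1 0 0 0; 0 12/13 5/13 0; 0 -5/13 12/13 0; 0 0 0 1]
T2·T1 = [1 0 0 0; 0 36/325 -323/325 0; 0 323/325 36/325 0; 0 0 0 1]
T3·…·T1 = [-1 0 0 0; 0 18/325 -323/650 0; 0 969/325 108/325 0; 0 0 0 1]
T4·…·T1 = [-3/2 0 0 0; 0 27/325 -969/1300 0; 0 2907/650 162/325 0; 0 0 0 1]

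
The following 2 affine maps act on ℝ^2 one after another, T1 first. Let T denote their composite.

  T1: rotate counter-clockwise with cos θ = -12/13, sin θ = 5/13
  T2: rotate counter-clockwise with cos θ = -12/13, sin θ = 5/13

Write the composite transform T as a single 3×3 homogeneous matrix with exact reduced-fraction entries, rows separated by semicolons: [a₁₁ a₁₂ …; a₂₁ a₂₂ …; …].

T = [119/169 120/169 0; -120/169 119/169 0; 0 0 1]

T1 = [-12/13 -5/13 0; 5/13 -12/13 0; 0 0 1]
T2·T1 = [119/169 120/169 0; -120/169 119/169 0; 0 0 1]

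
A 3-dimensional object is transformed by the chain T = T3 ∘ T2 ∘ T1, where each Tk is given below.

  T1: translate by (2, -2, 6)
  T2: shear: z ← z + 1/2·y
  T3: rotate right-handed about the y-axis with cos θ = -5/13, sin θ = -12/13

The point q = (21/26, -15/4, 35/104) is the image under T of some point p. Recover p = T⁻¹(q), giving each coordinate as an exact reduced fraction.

p = (-2, -7/4, -5)

T1 = [1 0 0 2; 0 1 0 -2; 0 0 1 6; 0 0 0 1]
T2·T1 = [1 0 0 2; 0 1 0 -2; 0 1/2 1 5; 0 0 0 1]
T3·…·T1 = [-5/13 -6/13 -12/13 -70/13; 0 1 0 -2; 12/13 -5/26 -5/13 -1/13; 0 0 0 1]
det M = 1; M⁻¹ = [-5/13 0 12/13 -2; 0 1 0 2; -12/13 -1/2 -5/13 -6; 0 0 0 1]
M⁻¹ · (21/26, -15/4, 35/104)ᵀ = (-2, -7/4, -5)ᵀ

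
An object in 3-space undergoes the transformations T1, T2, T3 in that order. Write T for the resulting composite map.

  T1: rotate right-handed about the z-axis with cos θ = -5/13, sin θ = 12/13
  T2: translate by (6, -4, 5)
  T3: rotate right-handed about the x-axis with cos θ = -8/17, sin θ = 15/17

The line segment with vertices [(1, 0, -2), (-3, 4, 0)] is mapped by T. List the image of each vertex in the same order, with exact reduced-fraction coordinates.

T1 rotate right-handed about the z-axis with cos θ = -5/13, sin θ = 12/13: (1, 0, -2) → (-5/13, 12/13, -2); (-3, 4, 0) → (-33/13, -56/13, 0)
T2 translate by (6, -4, 5): (-5/13, 12/13, -2) → (73/13, -40/13, 3); (-33/13, -56/13, 0) → (45/13, -108/13, 5)
T3 rotate right-handed about the x-axis with cos θ = -8/17, sin θ = 15/17: (73/13, -40/13, 3) → (73/13, -265/221, -912/221); (45/13, -108/13, 5) → (45/13, -111/221, -2140/221)

image vertices: (73/13, -265/221, -912/221), (45/13, -111/221, -2140/221)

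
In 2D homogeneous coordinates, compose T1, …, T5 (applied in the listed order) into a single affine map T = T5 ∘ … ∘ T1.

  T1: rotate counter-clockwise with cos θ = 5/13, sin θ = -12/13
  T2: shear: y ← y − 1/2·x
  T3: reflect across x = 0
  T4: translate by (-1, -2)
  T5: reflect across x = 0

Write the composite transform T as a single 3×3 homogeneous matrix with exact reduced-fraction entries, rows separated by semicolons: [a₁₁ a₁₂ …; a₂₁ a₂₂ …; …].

T1 = [5/13 12/13 0; -12/13 5/13 0; 0 0 1]
T2·T1 = [5/13 12/13 0; -29/26 -1/13 0; 0 0 1]
T3·…·T1 = [-5/13 -12/13 0; -29/26 -1/13 0; 0 0 1]
T4·…·T1 = [-5/13 -12/13 -1; -29/26 -1/13 -2; 0 0 1]
T5·…·T1 = [5/13 12/13 1; -29/26 -1/13 -2; 0 0 1]

T = [5/13 12/13 1; -29/26 -1/13 -2; 0 0 1]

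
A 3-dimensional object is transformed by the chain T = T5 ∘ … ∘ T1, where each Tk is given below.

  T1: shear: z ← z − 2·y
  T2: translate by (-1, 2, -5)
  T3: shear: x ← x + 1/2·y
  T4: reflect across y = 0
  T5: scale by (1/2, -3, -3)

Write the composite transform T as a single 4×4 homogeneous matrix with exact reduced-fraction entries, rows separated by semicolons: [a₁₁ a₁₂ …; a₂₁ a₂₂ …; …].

T = [1/2 1/4 0 0; 0 3 0 6; 0 6 -3 15; 0 0 0 1]

T1 = [1 0 0 0; 0 1 0 0; 0 -2 1 0; 0 0 0 1]
T2·T1 = [1 0 0 -1; 0 1 0 2; 0 -2 1 -5; 0 0 0 1]
T3·…·T1 = [1 1/2 0 0; 0 1 0 2; 0 -2 1 -5; 0 0 0 1]
T4·…·T1 = [1 1/2 0 0; 0 -1 0 -2; 0 -2 1 -5; 0 0 0 1]
T5·…·T1 = [1/2 1/4 0 0; 0 3 0 6; 0 6 -3 15; 0 0 0 1]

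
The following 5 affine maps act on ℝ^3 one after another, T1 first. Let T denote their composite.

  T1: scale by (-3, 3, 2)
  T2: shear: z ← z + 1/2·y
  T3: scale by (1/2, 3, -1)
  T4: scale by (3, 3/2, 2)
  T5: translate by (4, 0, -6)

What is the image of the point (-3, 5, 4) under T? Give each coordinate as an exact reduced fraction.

T(p) = (35/2, 135/2, -37)

T1 scale by (-3, 3, 2): (-3, 5, 4) → (9, 15, 8)
T2 shear: z ← z + 1/2·y: (9, 15, 8) → (9, 15, 31/2)
T3 scale by (1/2, 3, -1): (9, 15, 31/2) → (9/2, 45, -31/2)
T4 scale by (3, 3/2, 2): (9/2, 45, -31/2) → (27/2, 135/2, -31)
T5 translate by (4, 0, -6): (27/2, 135/2, -31) → (35/2, 135/2, -37)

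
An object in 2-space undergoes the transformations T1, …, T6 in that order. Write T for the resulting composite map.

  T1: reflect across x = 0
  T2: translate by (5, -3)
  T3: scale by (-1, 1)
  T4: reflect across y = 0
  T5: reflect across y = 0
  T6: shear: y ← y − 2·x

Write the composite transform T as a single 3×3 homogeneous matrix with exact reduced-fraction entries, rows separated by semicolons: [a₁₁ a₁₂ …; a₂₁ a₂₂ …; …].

T = [1 0 -5; -2 1 7; 0 0 1]

T1 = [-1 0 0; 0 1 0; 0 0 1]
T2·T1 = [-1 0 5; 0 1 -3; 0 0 1]
T3·…·T1 = [1 0 -5; 0 1 -3; 0 0 1]
T4·…·T1 = [1 0 -5; 0 -1 3; 0 0 1]
T5·…·T1 = [1 0 -5; 0 1 -3; 0 0 1]
T6·…·T1 = [1 0 -5; -2 1 7; 0 0 1]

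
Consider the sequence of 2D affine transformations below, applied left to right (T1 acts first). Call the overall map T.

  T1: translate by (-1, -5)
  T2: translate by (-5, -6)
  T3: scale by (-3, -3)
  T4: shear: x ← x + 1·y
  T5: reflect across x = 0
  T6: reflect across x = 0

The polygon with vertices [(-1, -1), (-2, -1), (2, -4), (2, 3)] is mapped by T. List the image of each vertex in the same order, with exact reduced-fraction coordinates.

image vertices: (57, 36), (60, 36), (57, 45), (36, 24)

T1 translate by (-1, -5): (-1, -1) → (-2, -6); (-2, -1) → (-3, -6); (2, -4) → (1, -9); (2, 3) → (1, -2)
T2 translate by (-5, -6): (-2, -6) → (-7, -12); (-3, -6) → (-8, -12); (1, -9) → (-4, -15); (1, -2) → (-4, -8)
T3 scale by (-3, -3): (-7, -12) → (21, 36); (-8, -12) → (24, 36); (-4, -15) → (12, 45); (-4, -8) → (12, 24)
T4 shear: x ← x + 1·y: (21, 36) → (57, 36); (24, 36) → (60, 36); (12, 45) → (57, 45); (12, 24) → (36, 24)
T5 reflect across x = 0: (57, 36) → (-57, 36); (60, 36) → (-60, 36); (57, 45) → (-57, 45); (36, 24) → (-36, 24)
T6 reflect across x = 0: (-57, 36) → (57, 36); (-60, 36) → (60, 36); (-57, 45) → (57, 45); (-36, 24) → (36, 24)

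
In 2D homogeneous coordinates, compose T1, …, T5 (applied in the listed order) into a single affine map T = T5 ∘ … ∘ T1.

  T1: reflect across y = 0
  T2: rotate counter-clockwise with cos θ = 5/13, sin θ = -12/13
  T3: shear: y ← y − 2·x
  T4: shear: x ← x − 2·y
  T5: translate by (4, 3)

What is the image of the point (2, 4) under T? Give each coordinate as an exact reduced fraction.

T1 reflect across y = 0: (2, 4) → (2, -4)
T2 rotate counter-clockwise with cos θ = 5/13, sin θ = -12/13: (2, -4) → (-38/13, -44/13)
T3 shear: y ← y − 2·x: (-38/13, -44/13) → (-38/13, 32/13)
T4 shear: x ← x − 2·y: (-38/13, 32/13) → (-102/13, 32/13)
T5 translate by (4, 3): (-102/13, 32/13) → (-50/13, 71/13)

T(p) = (-50/13, 71/13)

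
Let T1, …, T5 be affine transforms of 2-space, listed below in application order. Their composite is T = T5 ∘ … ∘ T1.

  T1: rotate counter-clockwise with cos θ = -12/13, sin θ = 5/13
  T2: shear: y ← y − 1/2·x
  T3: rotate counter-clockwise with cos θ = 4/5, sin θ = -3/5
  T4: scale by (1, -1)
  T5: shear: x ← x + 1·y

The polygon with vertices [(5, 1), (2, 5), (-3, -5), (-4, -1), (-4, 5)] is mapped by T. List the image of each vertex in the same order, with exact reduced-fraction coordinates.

image vertices: (-77/10, -29/5), (-127/26, -9/13), (165/26, 25/13), (811/130, 297/65), (101/26, 87/13)

T1 rotate counter-clockwise with cos θ = -12/13, sin θ = 5/13: (5, 1) → (-5, 1); (2, 5) → (-49/13, -50/13); (-3, -5) → (61/13, 45/13); (-4, -1) → (53/13, -8/13); (-4, 5) → (23/13, -80/13)
T2 shear: y ← y − 1/2·x: (-5, 1) → (-5, 7/2); (-49/13, -50/13) → (-49/13, -51/26); (61/13, 45/13) → (61/13, 29/26); (53/13, -8/13) → (53/13, -69/26); (23/13, -80/13) → (23/13, -183/26)
T3 rotate counter-clockwise with cos θ = 4/5, sin θ = -3/5: (-5, 7/2) → (-19/10, 29/5); (-49/13, -51/26) → (-109/26, 9/13); (61/13, 29/26) → (115/26, -25/13); (53/13, -69/26) → (217/130, -297/65); (23/13, -183/26) → (-73/26, -87/13)
T4 scale by (1, -1): (-19/10, 29/5) → (-19/10, -29/5); (-109/26, 9/13) → (-109/26, -9/13); (115/26, -25/13) → (115/26, 25/13); (217/130, -297/65) → (217/130, 297/65); (-73/26, -87/13) → (-73/26, 87/13)
T5 shear: x ← x + 1·y: (-19/10, -29/5) → (-77/10, -29/5); (-109/26, -9/13) → (-127/26, -9/13); (115/26, 25/13) → (165/26, 25/13); (217/130, 297/65) → (811/130, 297/65); (-73/26, 87/13) → (101/26, 87/13)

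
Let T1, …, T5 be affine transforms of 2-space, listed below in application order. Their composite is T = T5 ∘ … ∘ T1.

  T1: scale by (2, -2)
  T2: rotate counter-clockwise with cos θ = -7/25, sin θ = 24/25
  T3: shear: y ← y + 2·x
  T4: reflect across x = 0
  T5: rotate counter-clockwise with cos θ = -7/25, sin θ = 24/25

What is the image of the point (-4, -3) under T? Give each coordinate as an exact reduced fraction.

T1 scale by (2, -2): (-4, -3) → (-8, 6)
T2 rotate counter-clockwise with cos θ = -7/25, sin θ = 24/25: (-8, 6) → (-88/25, -234/25)
T3 shear: y ← y + 2·x: (-88/25, -234/25) → (-88/25, -82/5)
T4 reflect across x = 0: (-88/25, -82/5) → (88/25, -82/5)
T5 rotate counter-clockwise with cos θ = -7/25, sin θ = 24/25: (88/25, -82/5) → (9224/625, 4982/625)

T(p) = (9224/625, 4982/625)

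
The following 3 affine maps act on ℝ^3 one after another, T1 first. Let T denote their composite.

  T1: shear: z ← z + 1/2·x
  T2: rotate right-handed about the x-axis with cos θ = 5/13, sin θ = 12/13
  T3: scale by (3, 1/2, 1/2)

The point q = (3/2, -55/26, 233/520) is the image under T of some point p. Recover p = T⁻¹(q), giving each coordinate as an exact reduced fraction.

p = (1/2, -4/5, 4)

T1 = [1 0 0 0; 0 1 0 0; 1/2 0 1 0; 0 0 0 1]
T2·T1 = [1 0 0 0; -6/13 5/13 -12/13 0; 5/26 12/13 5/13 0; 0 0 0 1]
T3·…·T1 = [3 0 0 0; -3/13 5/26 -6/13 0; 5/52 6/13 5/26 0; 0 0 0 1]
det M = 3/4; M⁻¹ = [1/3 0 0 0; 0 10/13 24/13 0; -1/6 -24/13 10/13 0; 0 0 0 1]
M⁻¹ · (3/2, -55/26, 233/520)ᵀ = (1/2, -4/5, 4)ᵀ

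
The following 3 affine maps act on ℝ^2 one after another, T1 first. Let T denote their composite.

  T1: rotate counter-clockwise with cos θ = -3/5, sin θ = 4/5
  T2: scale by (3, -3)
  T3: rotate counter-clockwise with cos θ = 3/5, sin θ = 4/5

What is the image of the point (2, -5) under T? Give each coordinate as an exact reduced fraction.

T(p) = (402/25, -39/25)

T1 rotate counter-clockwise with cos θ = -3/5, sin θ = 4/5: (2, -5) → (14/5, 23/5)
T2 scale by (3, -3): (14/5, 23/5) → (42/5, -69/5)
T3 rotate counter-clockwise with cos θ = 3/5, sin θ = 4/5: (42/5, -69/5) → (402/25, -39/25)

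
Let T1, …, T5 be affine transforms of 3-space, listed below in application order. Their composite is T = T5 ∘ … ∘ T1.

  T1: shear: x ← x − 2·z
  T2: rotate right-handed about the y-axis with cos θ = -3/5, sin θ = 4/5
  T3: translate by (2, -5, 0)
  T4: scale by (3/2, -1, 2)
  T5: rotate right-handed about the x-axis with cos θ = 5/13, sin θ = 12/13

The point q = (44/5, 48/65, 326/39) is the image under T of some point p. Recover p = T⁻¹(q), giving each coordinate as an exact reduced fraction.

p = (4/3, -3, 7/3)

T1 = [1 0 -2 0; 0 1 0 0; 0 0 1 0; 0 0 0 1]
T2·T1 = [-3/5 0 2 0; 0 1 0 0; -4/5 0 1 0; 0 0 0 1]
T3·…·T1 = [-3/5 0 2 2; 0 1 0 -5; -4/5 0 1 0; 0 0 0 1]
T4·…·T1 = [-9/10 0 3 3; 0 -1 0 5; -8/5 0 2 0; 0 0 0 1]
T5·…·T1 = [-9/10 0 3 3; 96/65 -5/13 -24/13 25/13; -8/13 -12/13 10/13 60/13; 0 0 0 1]
det M = -3; M⁻¹ = [2/3 12/13 -5/13 -2; 0 -5/13 -12/13 5; 8/15 18/65 -3/26 -8/5; 0 0 0 1]
M⁻¹ · (44/5, 48/65, 326/39)ᵀ = (4/3, -3, 7/3)ᵀ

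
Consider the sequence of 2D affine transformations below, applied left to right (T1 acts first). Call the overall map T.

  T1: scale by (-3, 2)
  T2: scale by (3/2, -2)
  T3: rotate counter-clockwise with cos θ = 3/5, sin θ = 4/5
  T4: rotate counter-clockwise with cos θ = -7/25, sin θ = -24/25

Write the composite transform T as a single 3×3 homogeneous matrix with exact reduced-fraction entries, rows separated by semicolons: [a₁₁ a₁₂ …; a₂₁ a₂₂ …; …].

T1 = [-3 0 0; 0 2 0; 0 0 1]
T2·T1 = [-9/2 0 0; 0 -4 0; 0 0 1]
T3·…·T1 = [-27/10 16/5 0; -18/5 -12/5 0; 0 0 1]
T4·…·T1 = [-27/10 -16/5 0; 18/5 -12/5 0; 0 0 1]

T = [-27/10 -16/5 0; 18/5 -12/5 0; 0 0 1]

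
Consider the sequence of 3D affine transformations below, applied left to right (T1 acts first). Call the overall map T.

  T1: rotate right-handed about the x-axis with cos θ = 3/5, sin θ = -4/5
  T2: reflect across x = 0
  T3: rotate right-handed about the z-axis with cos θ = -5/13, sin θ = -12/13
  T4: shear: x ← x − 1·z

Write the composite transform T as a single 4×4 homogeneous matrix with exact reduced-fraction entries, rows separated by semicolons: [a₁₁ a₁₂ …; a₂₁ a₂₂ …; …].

T1 = [1 0 0 0; 0 3/5 4/5 0; 0 -4/5 3/5 0; 0 0 0 1]
T2·T1 = [-1 0 0 0; 0 3/5 4/5 0; 0 -4/5 3/5 0; 0 0 0 1]
T3·…·T1 = [5/13 36/65 48/65 0; 12/13 -3/13 -4/13 0; 0 -4/5 3/5 0; 0 0 0 1]
T4·…·T1 = [5/13 88/65 9/65 0; 12/13 -3/13 -4/13 0; 0 -4/5 3/5 0; 0 0 0 1]

T = [5/13 88/65 9/65 0; 12/13 -3/13 -4/13 0; 0 -4/5 3/5 0; 0 0 0 1]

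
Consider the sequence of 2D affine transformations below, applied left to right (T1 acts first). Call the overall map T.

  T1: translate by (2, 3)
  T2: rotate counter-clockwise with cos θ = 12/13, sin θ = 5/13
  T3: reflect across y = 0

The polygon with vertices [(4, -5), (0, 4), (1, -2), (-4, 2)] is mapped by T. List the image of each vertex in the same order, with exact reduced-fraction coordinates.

image vertices: (82/13, -6/13), (-11/13, -94/13), (31/13, -27/13), (-49/13, -50/13)

T1 translate by (2, 3): (4, -5) → (6, -2); (0, 4) → (2, 7); (1, -2) → (3, 1); (-4, 2) → (-2, 5)
T2 rotate counter-clockwise with cos θ = 12/13, sin θ = 5/13: (6, -2) → (82/13, 6/13); (2, 7) → (-11/13, 94/13); (3, 1) → (31/13, 27/13); (-2, 5) → (-49/13, 50/13)
T3 reflect across y = 0: (82/13, 6/13) → (82/13, -6/13); (-11/13, 94/13) → (-11/13, -94/13); (31/13, 27/13) → (31/13, -27/13); (-49/13, 50/13) → (-49/13, -50/13)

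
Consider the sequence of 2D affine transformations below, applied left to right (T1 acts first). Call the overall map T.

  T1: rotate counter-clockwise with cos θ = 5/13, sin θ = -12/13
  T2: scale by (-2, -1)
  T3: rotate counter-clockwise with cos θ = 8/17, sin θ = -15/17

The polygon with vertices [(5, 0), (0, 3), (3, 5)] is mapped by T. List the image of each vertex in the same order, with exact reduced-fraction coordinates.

image vertices: (500/221, 1230/221), (-801/221, 960/221), (-1035/221, 2338/221)

T1 rotate counter-clockwise with cos θ = 5/13, sin θ = -12/13: (5, 0) → (25/13, -60/13); (0, 3) → (36/13, 15/13); (3, 5) → (75/13, -11/13)
T2 scale by (-2, -1): (25/13, -60/13) → (-50/13, 60/13); (36/13, 15/13) → (-72/13, -15/13); (75/13, -11/13) → (-150/13, 11/13)
T3 rotate counter-clockwise with cos θ = 8/17, sin θ = -15/17: (-50/13, 60/13) → (500/221, 1230/221); (-72/13, -15/13) → (-801/221, 960/221); (-150/13, 11/13) → (-1035/221, 2338/221)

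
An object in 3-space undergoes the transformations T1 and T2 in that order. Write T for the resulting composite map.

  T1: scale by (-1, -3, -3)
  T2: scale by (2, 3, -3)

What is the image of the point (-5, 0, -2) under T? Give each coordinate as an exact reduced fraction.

T(p) = (10, 0, -18)

T1 scale by (-1, -3, -3): (-5, 0, -2) → (5, 0, 6)
T2 scale by (2, 3, -3): (5, 0, 6) → (10, 0, -18)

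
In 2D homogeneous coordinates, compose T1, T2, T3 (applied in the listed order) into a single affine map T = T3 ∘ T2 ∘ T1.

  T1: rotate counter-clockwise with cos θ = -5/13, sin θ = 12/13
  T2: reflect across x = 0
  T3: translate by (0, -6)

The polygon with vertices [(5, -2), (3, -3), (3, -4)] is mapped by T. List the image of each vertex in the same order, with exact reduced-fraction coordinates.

T1 rotate counter-clockwise with cos θ = -5/13, sin θ = 12/13: (5, -2) → (-1/13, 70/13); (3, -3) → (21/13, 51/13); (3, -4) → (33/13, 56/13)
T2 reflect across x = 0: (-1/13, 70/13) → (1/13, 70/13); (21/13, 51/13) → (-21/13, 51/13); (33/13, 56/13) → (-33/13, 56/13)
T3 translate by (0, -6): (1/13, 70/13) → (1/13, -8/13); (-21/13, 51/13) → (-21/13, -27/13); (-33/13, 56/13) → (-33/13, -22/13)

image vertices: (1/13, -8/13), (-21/13, -27/13), (-33/13, -22/13)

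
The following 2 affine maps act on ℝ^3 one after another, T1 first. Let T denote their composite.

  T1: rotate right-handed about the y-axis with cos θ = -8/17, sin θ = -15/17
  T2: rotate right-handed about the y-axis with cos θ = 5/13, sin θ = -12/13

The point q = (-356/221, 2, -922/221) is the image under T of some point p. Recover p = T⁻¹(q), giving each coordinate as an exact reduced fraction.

T1 = [-8/17 0 -15/17 0; 0 1 0 0; 15/17 0 -8/17 0; 0 0 0 1]
T2·T1 = [-220/221 0 21/221 0; 0 1 0 0; -21/221 0 -220/221 0; 0 0 0 1]
det M = 1; M⁻¹ = [-220/221 0 -21/221 0; 0 1 0 0; 21/221 0 -220/221 0; 0 0 0 1]
M⁻¹ · (-356/221, 2, -922/221)ᵀ = (2, 2, 4)ᵀ

p = (2, 2, 4)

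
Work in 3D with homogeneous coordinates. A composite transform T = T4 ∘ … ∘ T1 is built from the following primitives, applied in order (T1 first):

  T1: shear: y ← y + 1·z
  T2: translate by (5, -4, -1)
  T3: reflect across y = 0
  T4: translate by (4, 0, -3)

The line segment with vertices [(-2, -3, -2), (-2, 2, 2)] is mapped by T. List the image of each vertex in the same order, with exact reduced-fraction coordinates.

image vertices: (7, 9, -6), (7, 0, -2)

T1 shear: y ← y + 1·z: (-2, -3, -2) → (-2, -5, -2); (-2, 2, 2) → (-2, 4, 2)
T2 translate by (5, -4, -1): (-2, -5, -2) → (3, -9, -3); (-2, 4, 2) → (3, 0, 1)
T3 reflect across y = 0: (3, -9, -3) → (3, 9, -3); (3, 0, 1) → (3, 0, 1)
T4 translate by (4, 0, -3): (3, 9, -3) → (7, 9, -6); (3, 0, 1) → (7, 0, -2)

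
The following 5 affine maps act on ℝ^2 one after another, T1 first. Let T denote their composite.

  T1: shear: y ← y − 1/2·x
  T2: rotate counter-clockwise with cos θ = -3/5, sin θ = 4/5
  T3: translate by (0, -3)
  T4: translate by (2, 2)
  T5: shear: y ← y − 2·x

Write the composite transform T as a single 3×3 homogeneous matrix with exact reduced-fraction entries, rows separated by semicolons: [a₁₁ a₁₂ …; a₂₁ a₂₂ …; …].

T1 = [1 0 0; -1/2 1 0; 0 0 1]
T2·T1 = [-1/5 -4/5 0; 11/10 -3/5 0; 0 0 1]
T3·…·T1 = [-1/5 -4/5 0; 11/10 -3/5 -3; 0 0 1]
T4·…·T1 = [-1/5 -4/5 2; 11/10 -3/5 -1; 0 0 1]
T5·…·T1 = [-1/5 -4/5 2; 3/2 1 -5; 0 0 1]

T = [-1/5 -4/5 2; 3/2 1 -5; 0 0 1]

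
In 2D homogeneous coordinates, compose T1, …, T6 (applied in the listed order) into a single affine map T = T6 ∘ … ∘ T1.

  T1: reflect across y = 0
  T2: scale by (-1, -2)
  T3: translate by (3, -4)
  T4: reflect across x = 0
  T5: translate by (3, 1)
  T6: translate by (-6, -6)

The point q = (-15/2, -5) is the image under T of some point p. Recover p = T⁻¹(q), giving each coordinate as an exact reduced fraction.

T1 = [1 0 0; 0 -1 0; 0 0 1]
T2·T1 = [-1 0 0; 0 2 0; 0 0 1]
T3·…·T1 = [-1 0 3; 0 2 -4; 0 0 1]
T4·…·T1 = [1 0 -3; 0 2 -4; 0 0 1]
T5·…·T1 = [1 0 0; 0 2 -3; 0 0 1]
T6·…·T1 = [1 0 -6; 0 2 -9; 0 0 1]
det M = 2; M⁻¹ = [1 0 6; 0 1/2 9/2; 0 0 1]
M⁻¹ · (-15/2, -5)ᵀ = (-3/2, 2)ᵀ

p = (-3/2, 2)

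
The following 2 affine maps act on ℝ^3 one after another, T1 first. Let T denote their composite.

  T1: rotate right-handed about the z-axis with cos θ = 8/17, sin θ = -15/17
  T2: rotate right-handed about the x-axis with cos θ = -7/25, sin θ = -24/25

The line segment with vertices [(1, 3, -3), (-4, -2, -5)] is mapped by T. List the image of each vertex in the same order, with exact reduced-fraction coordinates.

T1 rotate right-handed about the z-axis with cos θ = 8/17, sin θ = -15/17: (1, 3, -3) → (53/17, 9/17, -3); (-4, -2, -5) → (-62/17, 44/17, -5)
T2 rotate right-handed about the x-axis with cos θ = -7/25, sin θ = -24/25: (53/17, 9/17, -3) → (53/17, -1287/425, 141/425); (-62/17, 44/17, -5) → (-62/17, -2348/425, -461/425)

image vertices: (53/17, -1287/425, 141/425), (-62/17, -2348/425, -461/425)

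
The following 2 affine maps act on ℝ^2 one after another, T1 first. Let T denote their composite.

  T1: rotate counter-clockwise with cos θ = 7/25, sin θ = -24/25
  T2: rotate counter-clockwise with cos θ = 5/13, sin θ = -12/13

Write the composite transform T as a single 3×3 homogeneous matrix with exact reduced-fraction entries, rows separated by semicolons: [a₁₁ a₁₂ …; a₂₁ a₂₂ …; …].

T = [-253/325 204/325 0; -204/325 -253/325 0; 0 0 1]

T1 = [7/25 24/25 0; -24/25 7/25 0; 0 0 1]
T2·T1 = [-253/325 204/325 0; -204/325 -253/325 0; 0 0 1]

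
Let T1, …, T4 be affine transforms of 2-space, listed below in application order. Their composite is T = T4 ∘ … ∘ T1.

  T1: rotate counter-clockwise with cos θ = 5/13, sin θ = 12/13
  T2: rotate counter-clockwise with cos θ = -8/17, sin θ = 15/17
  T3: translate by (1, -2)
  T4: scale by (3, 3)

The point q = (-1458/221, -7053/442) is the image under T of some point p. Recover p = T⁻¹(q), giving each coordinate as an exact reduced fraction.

p = (7/2, 3)

T1 = [5/13 -12/13 0; 12/13 5/13 0; 0 0 1]
T2·T1 = [-220/221 21/221 0; -21/221 -220/221 0; 0 0 1]
T3·…·T1 = [-220/221 21/221 1; -21/221 -220/221 -2; 0 0 1]
T4·…·T1 = [-660/221 63/221 3; -63/221 -660/221 -6; 0 0 1]
det M = 9; M⁻¹ = [-220/663 -7/221 178/221; 7/221 -220/663 -461/221; 0 0 1]
M⁻¹ · (-1458/221, -7053/442)ᵀ = (7/2, 3)ᵀ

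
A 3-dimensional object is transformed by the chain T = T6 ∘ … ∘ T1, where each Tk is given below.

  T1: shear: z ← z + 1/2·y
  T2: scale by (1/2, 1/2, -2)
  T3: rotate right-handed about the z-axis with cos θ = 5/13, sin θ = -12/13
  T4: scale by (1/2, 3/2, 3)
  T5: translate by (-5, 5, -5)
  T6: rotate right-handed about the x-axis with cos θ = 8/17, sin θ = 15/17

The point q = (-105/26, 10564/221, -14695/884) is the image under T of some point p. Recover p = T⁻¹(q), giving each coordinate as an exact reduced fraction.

T1 = [1 0 0 0; 0 1 0 0; 0 1/2 1 0; 0 0 0 1]
T2·T1 = [1/2 0 0 0; 0 1/2 0 0; 0 -1 -2 0; 0 0 0 1]
T3·…·T1 = [5/26 6/13 0 0; -6/13 5/26 0 0; 0 -1 -2 0; 0 0 0 1]
T4·…·T1 = [5/52 3/13 0 0; -9/13 15/52 0 0; 0 -3 -6 0; 0 0 0 1]
T5·…·T1 = [5/52 3/13 0 -5; -9/13 15/52 0 5; 0 -3 -6 -5; 0 0 0 1]
T6·…·T1 = [5/52 3/13 0 -5; -72/221 615/221 90/17 115/17; -135/221 -1023/884 -48/17 35/17; 0 0 0 1]
det M = -9/8; M⁻¹ = [20/13 -128/221 -240/221 180/13; 48/13 160/663 100/221 620/39; -24/13 35/1326 -202/663 -685/78; 0 0 0 1]
M⁻¹ · (-105/26, 10564/221, -14695/884)ᵀ = (-2, 5, 5)ᵀ

p = (-2, 5, 5)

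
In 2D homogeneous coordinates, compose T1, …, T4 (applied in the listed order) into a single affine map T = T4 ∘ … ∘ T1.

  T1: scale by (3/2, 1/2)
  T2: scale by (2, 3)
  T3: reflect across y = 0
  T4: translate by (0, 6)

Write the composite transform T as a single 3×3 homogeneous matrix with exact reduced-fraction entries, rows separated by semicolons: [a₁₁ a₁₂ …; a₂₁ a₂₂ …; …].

T = [3 0 0; 0 -3/2 6; 0 0 1]

T1 = [3/2 0 0; 0 1/2 0; 0 0 1]
T2·T1 = [3 0 0; 0 3/2 0; 0 0 1]
T3·…·T1 = [3 0 0; 0 -3/2 0; 0 0 1]
T4·…·T1 = [3 0 0; 0 -3/2 6; 0 0 1]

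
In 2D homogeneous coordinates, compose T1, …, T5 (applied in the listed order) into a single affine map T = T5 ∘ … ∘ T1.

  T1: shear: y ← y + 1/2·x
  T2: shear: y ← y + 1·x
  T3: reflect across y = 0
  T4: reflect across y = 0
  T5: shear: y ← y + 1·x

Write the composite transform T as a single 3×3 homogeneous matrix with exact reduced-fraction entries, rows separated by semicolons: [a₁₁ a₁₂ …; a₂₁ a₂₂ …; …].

T1 = [1 0 0; 1/2 1 0; 0 0 1]
T2·T1 = [1 0 0; 3/2 1 0; 0 0 1]
T3·…·T1 = [1 0 0; -3/2 -1 0; 0 0 1]
T4·…·T1 = [1 0 0; 3/2 1 0; 0 0 1]
T5·…·T1 = [1 0 0; 5/2 1 0; 0 0 1]

T = [1 0 0; 5/2 1 0; 0 0 1]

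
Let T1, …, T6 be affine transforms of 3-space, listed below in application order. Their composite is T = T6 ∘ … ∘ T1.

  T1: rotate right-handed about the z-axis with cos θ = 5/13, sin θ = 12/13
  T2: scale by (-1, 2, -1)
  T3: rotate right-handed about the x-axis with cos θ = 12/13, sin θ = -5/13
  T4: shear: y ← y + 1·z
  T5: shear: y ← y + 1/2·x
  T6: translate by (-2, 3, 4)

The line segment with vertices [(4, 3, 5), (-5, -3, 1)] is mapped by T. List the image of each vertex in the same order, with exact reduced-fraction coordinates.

T1 rotate right-handed about the z-axis with cos θ = 5/13, sin θ = 12/13: (4, 3, 5) → (-16/13, 63/13, 5); (-5, -3, 1) → (11/13, -75/13, 1)
T2 scale by (-1, 2, -1): (-16/13, 63/13, 5) → (16/13, 126/13, -5); (11/13, -75/13, 1) → (-11/13, -150/13, -1)
T3 rotate right-handed about the x-axis with cos θ = 12/13, sin θ = -5/13: (16/13, 126/13, -5) → (16/13, 1187/169, -1410/169); (-11/13, -150/13, -1) → (-11/13, -1865/169, 594/169)
T4 shear: y ← y + 1·z: (16/13, 1187/169, -1410/169) → (16/13, -223/169, -1410/169); (-11/13, -1865/169, 594/169) → (-11/13, -1271/169, 594/169)
T5 shear: y ← y + 1/2·x: (16/13, -223/169, -1410/169) → (16/13, -119/169, -1410/169); (-11/13, -1271/169, 594/169) → (-11/13, -2685/338, 594/169)
T6 translate by (-2, 3, 4): (16/13, -119/169, -1410/169) → (-10/13, 388/169, -734/169); (-11/13, -2685/338, 594/169) → (-37/13, -1671/338, 1270/169)

image vertices: (-10/13, 388/169, -734/169), (-37/13, -1671/338, 1270/169)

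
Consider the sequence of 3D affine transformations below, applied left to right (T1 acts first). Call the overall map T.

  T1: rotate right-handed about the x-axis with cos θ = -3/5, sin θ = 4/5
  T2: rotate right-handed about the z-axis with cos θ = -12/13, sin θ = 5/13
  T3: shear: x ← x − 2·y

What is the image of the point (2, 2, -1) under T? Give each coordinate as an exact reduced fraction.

T1 rotate right-handed about the x-axis with cos θ = -3/5, sin θ = 4/5: (2, 2, -1) → (2, -2/5, 11/5)
T2 rotate right-handed about the z-axis with cos θ = -12/13, sin θ = 5/13: (2, -2/5, 11/5) → (-22/13, 74/65, 11/5)
T3 shear: x ← x − 2·y: (-22/13, 74/65, 11/5) → (-258/65, 74/65, 11/5)

T(p) = (-258/65, 74/65, 11/5)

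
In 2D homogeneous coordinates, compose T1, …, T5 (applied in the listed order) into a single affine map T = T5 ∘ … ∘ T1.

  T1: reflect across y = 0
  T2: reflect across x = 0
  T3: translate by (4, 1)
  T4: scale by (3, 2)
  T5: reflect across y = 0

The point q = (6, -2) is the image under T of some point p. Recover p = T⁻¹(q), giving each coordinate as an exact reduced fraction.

p = (2, 0)

T1 = [1 0 0; 0 -1 0; 0 0 1]
T2·T1 = [-1 0 0; 0 -1 0; 0 0 1]
T3·…·T1 = [-1 0 4; 0 -1 1; 0 0 1]
T4·…·T1 = [-3 0 12; 0 -2 2; 0 0 1]
T5·…·T1 = [-3 0 12; 0 2 -2; 0 0 1]
det M = -6; M⁻¹ = [-1/3 0 4; 0 1/2 1; 0 0 1]
M⁻¹ · (6, -2)ᵀ = (2, 0)ᵀ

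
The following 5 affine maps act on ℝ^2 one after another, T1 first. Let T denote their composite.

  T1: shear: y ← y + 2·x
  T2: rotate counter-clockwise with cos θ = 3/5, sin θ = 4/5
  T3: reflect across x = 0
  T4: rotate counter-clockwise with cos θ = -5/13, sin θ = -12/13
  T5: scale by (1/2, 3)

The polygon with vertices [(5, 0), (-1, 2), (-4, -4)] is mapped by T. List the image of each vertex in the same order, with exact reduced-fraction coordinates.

T1 shear: y ← y + 2·x: (5, 0) → (5, 10); (-1, 2) → (-1, 0); (-4, -4) → (-4, -12)
T2 rotate counter-clockwise with cos θ = 3/5, sin θ = 4/5: (5, 10) → (-5, 10); (-1, 0) → (-3/5, -4/5); (-4, -12) → (36/5, -52/5)
T3 reflect across x = 0: (-5, 10) → (5, 10); (-3/5, -4/5) → (3/5, -4/5); (36/5, -52/5) → (-36/5, -52/5)
T4 rotate counter-clockwise with cos θ = -5/13, sin θ = -12/13: (5, 10) → (95/13, -110/13); (3/5, -4/5) → (-63/65, -16/65); (-36/5, -52/5) → (-444/65, 692/65)
T5 scale by (1/2, 3): (95/13, -110/13) → (95/26, -330/13); (-63/65, -16/65) → (-63/130, -48/65); (-444/65, 692/65) → (-222/65, 2076/65)

image vertices: (95/26, -330/13), (-63/130, -48/65), (-222/65, 2076/65)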